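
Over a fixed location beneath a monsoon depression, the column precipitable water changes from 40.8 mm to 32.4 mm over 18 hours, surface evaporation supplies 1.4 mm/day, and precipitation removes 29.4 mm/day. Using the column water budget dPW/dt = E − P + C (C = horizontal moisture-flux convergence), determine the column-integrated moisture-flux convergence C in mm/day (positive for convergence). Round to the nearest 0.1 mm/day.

C ≈ 16.8 mm/day

dPW/dt = (32.4 − 40.8) mm / (18/24 day) = -11.200 mm/day.
C = dPW/dt − E + P = (-11.200) − 1.4 + 29.4 = 16.8 mm/day.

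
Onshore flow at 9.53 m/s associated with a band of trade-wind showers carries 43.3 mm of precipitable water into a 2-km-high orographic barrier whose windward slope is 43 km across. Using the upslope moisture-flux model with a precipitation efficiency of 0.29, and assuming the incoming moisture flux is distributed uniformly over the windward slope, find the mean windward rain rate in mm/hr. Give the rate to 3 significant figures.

Incoming column moisture flux per unit ridge length: F = V × PW = 9.53 × 43.3 = 412.649 mm·m/s.
Spread over the 43 km slope with efficiency ε = 0.29: R = ε·F/W = 0.29 × 412.649 / 43000 m = 2.783e-03 mm/s.
R = 2.783e-03 × 3600 = 10.0 mm/hr.

R ≈ 10.0 mm/hr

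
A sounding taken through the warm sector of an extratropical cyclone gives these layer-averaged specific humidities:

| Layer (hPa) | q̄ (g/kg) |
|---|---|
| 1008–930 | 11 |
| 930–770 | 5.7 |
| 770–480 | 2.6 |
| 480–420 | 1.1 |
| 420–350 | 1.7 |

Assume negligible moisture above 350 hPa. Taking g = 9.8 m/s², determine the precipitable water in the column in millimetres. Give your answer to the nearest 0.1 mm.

PW ≈ 27.6 mm

Precipitable water is the column-integrated vapour mass per unit area: PW = (1/g) Σ q̄ Δp, with q in kg/kg and Δp in Pa (1 kg/m² of water = 1 mm).
Layer 1008–930 hPa: Δp = 78 hPa = 7800 Pa, q̄ = 0.011 kg/kg → 0.011 × 7800 / 9.8 = 8.76 mm
Layer 930–770 hPa: Δp = 160 hPa = 16000 Pa, q̄ = 0.0057 kg/kg → 0.0057 × 16000 / 9.8 = 9.31 mm
Layer 770–480 hPa: Δp = 290 hPa = 29000 Pa, q̄ = 0.0026 kg/kg → 0.0026 × 29000 / 9.8 = 7.69 mm
Layer 480–420 hPa: Δp = 60 hPa = 6000 Pa, q̄ = 0.0011 kg/kg → 0.0011 × 6000 / 9.8 = 0.67 mm
Layer 420–350 hPa: Δp = 70 hPa = 7000 Pa, q̄ = 0.0017 kg/kg → 0.0017 × 7000 / 9.8 = 1.21 mm
PW = 8.76 + 9.31 + 7.69 + 0.67 + 1.21 = 27.64 ≈ 27.6 mm.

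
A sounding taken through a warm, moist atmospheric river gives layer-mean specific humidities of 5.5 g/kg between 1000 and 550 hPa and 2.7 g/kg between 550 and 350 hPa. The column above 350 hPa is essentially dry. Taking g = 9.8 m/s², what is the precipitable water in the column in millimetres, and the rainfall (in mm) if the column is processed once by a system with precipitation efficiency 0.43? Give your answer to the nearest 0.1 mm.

Precipitable water is the column-integrated vapour mass per unit area: PW = (1/g) Σ q̄ Δp, with q in kg/kg and Δp in Pa (1 kg/m² of water = 1 mm).
Layer 1000–550 hPa: Δp = 450 hPa = 45000 Pa, q̄ = 0.0055 kg/kg → 0.0055 × 45000 / 9.8 = 25.26 mm
Layer 550–350 hPa: Δp = 200 hPa = 20000 Pa, q̄ = 0.0027 kg/kg → 0.0027 × 20000 / 9.8 = 5.51 mm
PW = 25.26 + 5.51 = 30.77 ≈ 30.8 mm.
Rainfall = ε × PW = 0.43 × 30.8 = 13.2 mm.

PW ≈ 30.8 mm; rainfall ≈ 13.2 mm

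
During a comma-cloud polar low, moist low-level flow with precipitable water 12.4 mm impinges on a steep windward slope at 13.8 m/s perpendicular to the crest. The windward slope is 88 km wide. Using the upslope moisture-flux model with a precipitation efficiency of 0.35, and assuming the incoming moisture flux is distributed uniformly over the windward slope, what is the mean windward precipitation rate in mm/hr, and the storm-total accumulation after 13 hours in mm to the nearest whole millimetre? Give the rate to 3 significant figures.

Incoming column moisture flux per unit ridge length: F = V × PW = 13.8 × 12.4 = 171.12 mm·m/s.
Spread over the 88 km slope with efficiency ε = 0.35: R = ε·F/W = 0.35 × 171.12 / 88000 m = 6.806e-04 mm/s.
R = 6.806e-04 × 3600 = 2.45 mm/hr.
Over 13 h: total = 2.45 × 13 = 31.85 ≈ 32 mm.

R ≈ 2.45 mm/hr; total ≈ 32 mm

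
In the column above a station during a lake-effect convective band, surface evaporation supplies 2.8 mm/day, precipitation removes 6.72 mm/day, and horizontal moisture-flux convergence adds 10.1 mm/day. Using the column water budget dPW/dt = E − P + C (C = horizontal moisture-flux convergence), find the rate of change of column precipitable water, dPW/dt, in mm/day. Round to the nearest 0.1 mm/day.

dPW/dt ≈ 6.2 mm/day

dPW/dt = E − P + C = 2.8 − 6.72 + (10.1) = 6.2 mm/day.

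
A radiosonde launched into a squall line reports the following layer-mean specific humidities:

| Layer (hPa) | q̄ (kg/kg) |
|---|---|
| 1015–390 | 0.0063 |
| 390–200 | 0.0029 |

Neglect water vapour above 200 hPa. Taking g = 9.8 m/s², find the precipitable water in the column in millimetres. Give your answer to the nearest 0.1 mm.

Precipitable water is the column-integrated vapour mass per unit area: PW = (1/g) Σ q̄ Δp, with q in kg/kg and Δp in Pa (1 kg/m² of water = 1 mm).
Layer 1015–390 hPa: Δp = 625 hPa = 62500 Pa, q̄ = 0.0063 kg/kg → 0.0063 × 62500 / 9.8 = 40.18 mm
Layer 390–200 hPa: Δp = 190 hPa = 19000 Pa, q̄ = 0.0029 kg/kg → 0.0029 × 19000 / 9.8 = 5.62 mm
PW = 40.18 + 5.62 = 45.80 ≈ 45.8 mm.

PW ≈ 45.8 mm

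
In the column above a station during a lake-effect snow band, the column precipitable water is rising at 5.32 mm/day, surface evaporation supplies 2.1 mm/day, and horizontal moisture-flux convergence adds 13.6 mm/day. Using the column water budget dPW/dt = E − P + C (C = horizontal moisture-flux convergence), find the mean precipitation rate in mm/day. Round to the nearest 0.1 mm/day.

P ≈ 10.4 mm/day

dPW/dt = +5.32 mm/day.
P = E + C − dPW/dt = 2.1 + (13.6) − (+5.32) = 10.4 mm/day.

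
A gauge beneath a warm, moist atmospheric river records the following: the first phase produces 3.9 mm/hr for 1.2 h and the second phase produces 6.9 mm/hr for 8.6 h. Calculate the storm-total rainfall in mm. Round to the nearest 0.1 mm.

total ≈ 64.0 mm

Total = Σ Rᵢ Δtᵢ = 3.9 × 1.2 + 6.9 × 8.6
      = 4.68 + 59.34 = 64.0 mm.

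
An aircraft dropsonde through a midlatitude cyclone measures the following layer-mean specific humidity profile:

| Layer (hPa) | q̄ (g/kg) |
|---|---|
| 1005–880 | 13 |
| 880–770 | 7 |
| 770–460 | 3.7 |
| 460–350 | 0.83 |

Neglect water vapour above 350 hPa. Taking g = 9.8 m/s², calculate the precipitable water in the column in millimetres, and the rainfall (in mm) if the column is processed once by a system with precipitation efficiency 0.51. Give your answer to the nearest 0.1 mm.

PW ≈ 37.1 mm; rainfall ≈ 18.9 mm

Precipitable water is the column-integrated vapour mass per unit area: PW = (1/g) Σ q̄ Δp, with q in kg/kg and Δp in Pa (1 kg/m² of water = 1 mm).
Layer 1005–880 hPa: Δp = 125 hPa = 12500 Pa, q̄ = 0.013 kg/kg → 0.013 × 12500 / 9.8 = 16.58 mm
Layer 880–770 hPa: Δp = 110 hPa = 11000 Pa, q̄ = 0.007 kg/kg → 0.007 × 11000 / 9.8 = 7.86 mm
Layer 770–460 hPa: Δp = 310 hPa = 31000 Pa, q̄ = 0.0037 kg/kg → 0.0037 × 31000 / 9.8 = 11.70 mm
Layer 460–350 hPa: Δp = 110 hPa = 11000 Pa, q̄ = 0.00083 kg/kg → 0.00083 × 11000 / 9.8 = 0.93 mm
PW = 16.58 + 7.86 + 11.70 + 0.93 = 37.07 ≈ 37.1 mm.
Rainfall = ε × PW = 0.51 × 37.1 = 18.9 mm.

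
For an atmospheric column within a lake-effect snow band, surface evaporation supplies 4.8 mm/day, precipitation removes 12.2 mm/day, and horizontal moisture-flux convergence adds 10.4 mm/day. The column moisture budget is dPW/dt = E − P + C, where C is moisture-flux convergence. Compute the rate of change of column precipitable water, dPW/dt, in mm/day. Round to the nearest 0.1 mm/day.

dPW/dt = E − P + C = 4.8 − 12.2 + (10.4) = 3.0 mm/day.

dPW/dt ≈ 3.0 mm/day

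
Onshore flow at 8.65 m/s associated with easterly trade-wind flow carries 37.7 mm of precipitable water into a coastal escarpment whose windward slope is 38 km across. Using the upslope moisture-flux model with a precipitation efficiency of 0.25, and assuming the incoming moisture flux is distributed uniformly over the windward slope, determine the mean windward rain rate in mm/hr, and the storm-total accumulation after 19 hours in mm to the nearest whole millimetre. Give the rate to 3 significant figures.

Incoming column moisture flux per unit ridge length: F = V × PW = 8.65 × 37.7 = 326.105 mm·m/s.
Spread over the 38 km slope with efficiency ε = 0.25: R = ε·F/W = 0.25 × 326.105 / 38000 m = 2.145e-03 mm/s.
R = 2.145e-03 × 3600 = 7.72 mm/hr.
Over 19 h: total = 7.72 × 19 = 146.68 ≈ 147 mm.

R ≈ 7.72 mm/hr; total ≈ 147 mm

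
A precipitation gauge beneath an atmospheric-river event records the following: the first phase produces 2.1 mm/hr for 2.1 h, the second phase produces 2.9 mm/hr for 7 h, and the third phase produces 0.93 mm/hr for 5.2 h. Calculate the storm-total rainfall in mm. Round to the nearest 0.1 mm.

total ≈ 29.5 mm

Total = Σ Rᵢ Δtᵢ = 2.1 × 2.1 + 2.9 × 7 + 0.93 × 5.2
      = 4.41 + 20.3 + 4.836 = 29.5 mm.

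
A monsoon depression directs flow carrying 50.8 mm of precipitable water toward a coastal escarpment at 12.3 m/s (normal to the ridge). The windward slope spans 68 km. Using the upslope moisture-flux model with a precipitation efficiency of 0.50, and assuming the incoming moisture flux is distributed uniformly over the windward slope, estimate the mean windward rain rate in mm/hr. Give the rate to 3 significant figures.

Incoming column moisture flux per unit ridge length: F = V × PW = 12.3 × 50.8 = 624.84 mm·m/s.
Spread over the 68 km slope with efficiency ε = 0.50: R = ε·F/W = 0.50 × 624.84 / 68000 m = 4.594e-03 mm/s.
R = 4.594e-03 × 3600 = 16.5 mm/hr.

R ≈ 16.5 mm/hr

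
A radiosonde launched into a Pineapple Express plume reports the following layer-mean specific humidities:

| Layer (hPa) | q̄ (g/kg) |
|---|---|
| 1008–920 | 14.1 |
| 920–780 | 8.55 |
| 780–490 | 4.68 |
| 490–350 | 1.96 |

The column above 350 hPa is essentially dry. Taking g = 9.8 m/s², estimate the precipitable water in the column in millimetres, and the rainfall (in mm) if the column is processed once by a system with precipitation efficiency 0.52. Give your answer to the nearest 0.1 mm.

PW ≈ 41.5 mm; rainfall ≈ 21.6 mm

Precipitable water is the column-integrated vapour mass per unit area: PW = (1/g) Σ q̄ Δp, with q in kg/kg and Δp in Pa (1 kg/m² of water = 1 mm).
Layer 1008–920 hPa: Δp = 88 hPa = 8800 Pa, q̄ = 0.0141 kg/kg → 0.0141 × 8800 / 9.8 = 12.66 mm
Layer 920–780 hPa: Δp = 140 hPa = 14000 Pa, q̄ = 0.00855 kg/kg → 0.00855 × 14000 / 9.8 = 12.21 mm
Layer 780–490 hPa: Δp = 290 hPa = 29000 Pa, q̄ = 0.00468 kg/kg → 0.00468 × 29000 / 9.8 = 13.85 mm
Layer 490–350 hPa: Δp = 140 hPa = 14000 Pa, q̄ = 0.00196 kg/kg → 0.00196 × 14000 / 9.8 = 2.80 mm
PW = 12.66 + 12.21 + 13.85 + 2.80 = 41.52 ≈ 41.5 mm.
Rainfall = ε × PW = 0.52 × 41.5 = 21.6 mm.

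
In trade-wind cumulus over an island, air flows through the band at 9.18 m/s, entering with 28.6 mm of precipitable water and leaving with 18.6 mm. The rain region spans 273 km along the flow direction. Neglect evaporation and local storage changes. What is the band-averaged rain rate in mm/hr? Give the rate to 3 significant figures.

R ≈ 1.21 mm/hr

Column moisture flux per unit crosswind length is F = V × PW.
Inflow: F_in = 9.18 × 28.6 = 262.548 mm·m/s
Outflow: F_out = 9.18 × 18.6 = 170.748 mm·m/s
Steady-state rate R = (F_in − F_out)/L = (262.548 − 170.748) / 273000 m = 3.363e-04 mm/s.
R = 3.363e-04 × 3600 = 1.21 mm/hr.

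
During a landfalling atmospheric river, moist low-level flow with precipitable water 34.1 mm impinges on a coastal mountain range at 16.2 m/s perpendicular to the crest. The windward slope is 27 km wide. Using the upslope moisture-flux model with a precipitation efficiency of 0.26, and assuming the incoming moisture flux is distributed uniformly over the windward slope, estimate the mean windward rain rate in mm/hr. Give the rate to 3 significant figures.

R ≈ 19.2 mm/hr

Incoming column moisture flux per unit ridge length: F = V × PW = 16.2 × 34.1 = 552.42 mm·m/s.
Spread over the 27 km slope with efficiency ε = 0.26: R = ε·F/W = 0.26 × 552.42 / 27000 m = 5.320e-03 mm/s.
R = 5.320e-03 × 3600 = 19.2 mm/hr.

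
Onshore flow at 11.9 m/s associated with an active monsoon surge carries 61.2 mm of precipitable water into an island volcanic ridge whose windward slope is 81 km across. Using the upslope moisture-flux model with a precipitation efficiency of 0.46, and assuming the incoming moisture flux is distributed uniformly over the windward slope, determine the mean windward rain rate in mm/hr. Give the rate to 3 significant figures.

Incoming column moisture flux per unit ridge length: F = V × PW = 11.9 × 61.2 = 728.28 mm·m/s.
Spread over the 81 km slope with efficiency ε = 0.46: R = ε·F/W = 0.46 × 728.28 / 81000 m = 4.136e-03 mm/s.
R = 4.136e-03 × 3600 = 14.9 mm/hr.

R ≈ 14.9 mm/hr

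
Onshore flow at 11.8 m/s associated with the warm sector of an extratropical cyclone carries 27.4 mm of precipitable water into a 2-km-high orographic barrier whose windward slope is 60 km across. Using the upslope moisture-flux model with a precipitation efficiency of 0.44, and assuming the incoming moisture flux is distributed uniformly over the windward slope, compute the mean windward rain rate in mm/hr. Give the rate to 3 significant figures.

R ≈ 8.54 mm/hr

Incoming column moisture flux per unit ridge length: F = V × PW = 11.8 × 27.4 = 323.32 mm·m/s.
Spread over the 60 km slope with efficiency ε = 0.44: R = ε·F/W = 0.44 × 323.32 / 60000 m = 2.371e-03 mm/s.
R = 2.371e-03 × 3600 = 8.54 mm/hr.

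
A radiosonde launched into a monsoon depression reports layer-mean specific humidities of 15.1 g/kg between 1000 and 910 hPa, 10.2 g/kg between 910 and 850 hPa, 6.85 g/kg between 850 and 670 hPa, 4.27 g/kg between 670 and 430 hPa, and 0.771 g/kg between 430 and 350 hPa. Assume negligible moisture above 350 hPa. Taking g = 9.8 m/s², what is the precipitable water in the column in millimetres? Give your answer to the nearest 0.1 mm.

Precipitable water is the column-integrated vapour mass per unit area: PW = (1/g) Σ q̄ Δp, with q in kg/kg and Δp in Pa (1 kg/m² of water = 1 mm).
Layer 1000–910 hPa: Δp = 90 hPa = 9000 Pa, q̄ = 0.0151 kg/kg → 0.0151 × 9000 / 9.8 = 13.87 mm
Layer 910–850 hPa: Δp = 60 hPa = 6000 Pa, q̄ = 0.0102 kg/kg → 0.0102 × 6000 / 9.8 = 6.24 mm
Layer 850–670 hPa: Δp = 180 hPa = 18000 Pa, q̄ = 0.00685 kg/kg → 0.00685 × 18000 / 9.8 = 12.58 mm
Layer 670–430 hPa: Δp = 240 hPa = 24000 Pa, q̄ = 0.00427 kg/kg → 0.00427 × 24000 / 9.8 = 10.46 mm
Layer 430–350 hPa: Δp = 80 hPa = 8000 Pa, q̄ = 0.000771 kg/kg → 0.000771 × 8000 / 9.8 = 0.63 mm
PW = 13.87 + 6.24 + 12.58 + 10.46 + 0.63 = 43.78 ≈ 43.8 mm.

PW ≈ 43.8 mm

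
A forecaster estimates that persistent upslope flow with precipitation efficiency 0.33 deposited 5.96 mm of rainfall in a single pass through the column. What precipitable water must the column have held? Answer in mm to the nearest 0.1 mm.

PW ≈ 18.1 mm

PW = rainfall / ε = 5.96 / 0.33 = 18.1 mm.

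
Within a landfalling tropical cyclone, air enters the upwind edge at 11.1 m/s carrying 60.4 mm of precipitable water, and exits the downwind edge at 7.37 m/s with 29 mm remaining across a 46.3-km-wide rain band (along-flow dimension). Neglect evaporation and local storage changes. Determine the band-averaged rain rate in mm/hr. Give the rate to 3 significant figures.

R ≈ 35.5 mm/hr

Column moisture flux per unit crosswind length is F = V × PW.
Inflow: F_in = 11.1 × 60.4 = 670.44 mm·m/s
Outflow: F_out = 7.37 × 29 = 213.73 mm·m/s
Steady-state rate R = (F_in − F_out)/L = (670.44 − 213.73) / 46300 m = 9.864e-03 mm/s.
R = 9.864e-03 × 3600 = 35.5 mm/hr.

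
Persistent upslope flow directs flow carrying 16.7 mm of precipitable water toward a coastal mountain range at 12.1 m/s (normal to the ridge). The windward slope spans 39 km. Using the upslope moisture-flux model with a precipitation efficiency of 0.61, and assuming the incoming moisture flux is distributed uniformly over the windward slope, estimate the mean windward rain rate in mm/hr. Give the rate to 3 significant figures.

Incoming column moisture flux per unit ridge length: F = V × PW = 12.1 × 16.7 = 202.07 mm·m/s.
Spread over the 39 km slope with efficiency ε = 0.61: R = ε·F/W = 0.61 × 202.07 / 39000 m = 3.161e-03 mm/s.
R = 3.161e-03 × 3600 = 11.4 mm/hr.

R ≈ 11.4 mm/hr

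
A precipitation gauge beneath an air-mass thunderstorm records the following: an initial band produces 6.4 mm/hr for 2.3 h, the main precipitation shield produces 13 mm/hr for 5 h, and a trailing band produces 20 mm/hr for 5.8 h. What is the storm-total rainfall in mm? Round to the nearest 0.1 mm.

total ≈ 195.7 mm

Total = Σ Rᵢ Δtᵢ = 6.4 × 2.3 + 13 × 5 + 20 × 5.8
      = 14.72 + 65 + 116 = 195.7 mm.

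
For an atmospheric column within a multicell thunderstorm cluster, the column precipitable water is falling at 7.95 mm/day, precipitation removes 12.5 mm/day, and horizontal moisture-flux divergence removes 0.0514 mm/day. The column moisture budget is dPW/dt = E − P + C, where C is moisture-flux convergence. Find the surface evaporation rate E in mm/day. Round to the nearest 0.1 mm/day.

E ≈ 4.6 mm/day

dPW/dt = -7.95 mm/day.
E = dPW/dt + P − C = (-7.95) + 12.5 − (-0.0514) = 4.6 mm/day.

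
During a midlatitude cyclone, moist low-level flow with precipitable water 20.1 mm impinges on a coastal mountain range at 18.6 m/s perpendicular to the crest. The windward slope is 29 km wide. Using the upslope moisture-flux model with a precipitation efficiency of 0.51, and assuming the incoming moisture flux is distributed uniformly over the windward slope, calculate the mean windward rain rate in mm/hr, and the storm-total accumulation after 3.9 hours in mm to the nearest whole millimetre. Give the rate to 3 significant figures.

R ≈ 23.7 mm/hr; total ≈ 92 mm

Incoming column moisture flux per unit ridge length: F = V × PW = 18.6 × 20.1 = 373.86 mm·m/s.
Spread over the 29 km slope with efficiency ε = 0.51: R = ε·F/W = 0.51 × 373.86 / 29000 m = 6.575e-03 mm/s.
R = 6.575e-03 × 3600 = 23.7 mm/hr.
Over 3.9 h: total = 23.7 × 3.9 = 92.43 ≈ 92 mm.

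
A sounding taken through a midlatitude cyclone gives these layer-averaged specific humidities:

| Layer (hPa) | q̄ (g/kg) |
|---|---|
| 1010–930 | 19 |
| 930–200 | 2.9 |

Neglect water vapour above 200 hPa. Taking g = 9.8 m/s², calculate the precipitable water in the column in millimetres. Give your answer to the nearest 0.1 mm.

Precipitable water is the column-integrated vapour mass per unit area: PW = (1/g) Σ q̄ Δp, with q in kg/kg and Δp in Pa (1 kg/m² of water = 1 mm).
Layer 1010–930 hPa: Δp = 80 hPa = 8000 Pa, q̄ = 0.019 kg/kg → 0.019 × 8000 / 9.8 = 15.51 mm
Layer 930–200 hPa: Δp = 730 hPa = 73000 Pa, q̄ = 0.0029 kg/kg → 0.0029 × 73000 / 9.8 = 21.60 mm
PW = 15.51 + 21.60 = 37.11 ≈ 37.1 mm.

PW ≈ 37.1 mm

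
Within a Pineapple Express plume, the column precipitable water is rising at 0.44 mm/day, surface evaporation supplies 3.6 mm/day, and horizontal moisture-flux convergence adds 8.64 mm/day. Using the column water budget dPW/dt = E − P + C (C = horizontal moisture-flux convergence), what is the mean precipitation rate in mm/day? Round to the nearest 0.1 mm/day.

P ≈ 11.8 mm/day

dPW/dt = +0.44 mm/day.
P = E + C − dPW/dt = 3.6 + (8.64) − (+0.44) = 11.8 mm/day.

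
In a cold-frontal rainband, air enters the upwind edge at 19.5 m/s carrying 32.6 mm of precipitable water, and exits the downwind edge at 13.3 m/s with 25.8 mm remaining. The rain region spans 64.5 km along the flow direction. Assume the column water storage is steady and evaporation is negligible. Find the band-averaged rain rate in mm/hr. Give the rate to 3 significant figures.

Column moisture flux per unit crosswind length is F = V × PW.
Inflow: F_in = 19.5 × 32.6 = 635.7 mm·m/s
Outflow: F_out = 13.3 × 25.8 = 343.14 mm·m/s
Steady-state rate R = (F_in − F_out)/L = (635.7 − 343.14) / 64500 m = 4.536e-03 mm/s.
R = 4.536e-03 × 3600 = 16.3 mm/hr.

R ≈ 16.3 mm/hr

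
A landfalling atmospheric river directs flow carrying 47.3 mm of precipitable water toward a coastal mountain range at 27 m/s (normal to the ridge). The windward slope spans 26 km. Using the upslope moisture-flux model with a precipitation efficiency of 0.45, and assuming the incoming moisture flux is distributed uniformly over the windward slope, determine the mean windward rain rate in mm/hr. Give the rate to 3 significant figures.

Incoming column moisture flux per unit ridge length: F = V × PW = 27 × 47.3 = 1277.1 mm·m/s.
Spread over the 26 km slope with efficiency ε = 0.45: R = ε·F/W = 0.45 × 1277.1 / 26000 m = 2.210e-02 mm/s.
R = 2.210e-02 × 3600 = 79.6 mm/hr.

R ≈ 79.6 mm/hr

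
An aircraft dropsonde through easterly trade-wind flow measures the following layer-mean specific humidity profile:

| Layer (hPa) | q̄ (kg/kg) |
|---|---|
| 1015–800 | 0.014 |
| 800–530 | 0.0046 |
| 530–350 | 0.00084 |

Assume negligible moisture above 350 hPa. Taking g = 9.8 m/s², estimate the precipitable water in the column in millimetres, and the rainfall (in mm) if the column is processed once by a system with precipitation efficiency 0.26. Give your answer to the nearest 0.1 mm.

Precipitable water is the column-integrated vapour mass per unit area: PW = (1/g) Σ q̄ Δp, with q in kg/kg and Δp in Pa (1 kg/m² of water = 1 mm).
Layer 1015–800 hPa: Δp = 215 hPa = 21500 Pa, q̄ = 0.014 kg/kg → 0.014 × 21500 / 9.8 = 30.71 mm
Layer 800–530 hPa: Δp = 270 hPa = 27000 Pa, q̄ = 0.0046 kg/kg → 0.0046 × 27000 / 9.8 = 12.67 mm
Layer 530–350 hPa: Δp = 180 hPa = 18000 Pa, q̄ = 0.00084 kg/kg → 0.00084 × 18000 / 9.8 = 1.54 mm
PW = 30.71 + 12.67 + 1.54 = 44.92 ≈ 44.9 mm.
Rainfall = ε × PW = 0.26 × 44.9 = 11.7 mm.

PW ≈ 44.9 mm; rainfall ≈ 11.7 mm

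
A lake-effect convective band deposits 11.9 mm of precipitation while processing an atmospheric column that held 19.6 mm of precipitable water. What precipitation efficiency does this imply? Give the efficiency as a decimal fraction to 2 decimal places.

ε ≈ 0.61

ε = precipitation / PW = 11.9 / 19.6 = 0.61.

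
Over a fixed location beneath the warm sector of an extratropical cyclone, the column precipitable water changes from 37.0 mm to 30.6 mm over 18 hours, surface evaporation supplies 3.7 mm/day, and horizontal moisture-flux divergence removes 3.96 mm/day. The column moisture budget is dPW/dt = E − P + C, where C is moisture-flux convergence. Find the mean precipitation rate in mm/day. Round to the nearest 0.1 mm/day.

P ≈ 8.3 mm/day

dPW/dt = (30.6 − 37.0) mm / (18/24 day) = -8.533 mm/day.
P = E + C − dPW/dt = 3.7 + (-3.96) − (-8.533) = 8.3 mm/day.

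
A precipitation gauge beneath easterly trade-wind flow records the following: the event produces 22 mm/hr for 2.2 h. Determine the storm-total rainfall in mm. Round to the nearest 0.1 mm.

Total = Σ Rᵢ Δtᵢ = 22 × 2.2
      = 48.4 = 48.4 mm.

total ≈ 48.4 mm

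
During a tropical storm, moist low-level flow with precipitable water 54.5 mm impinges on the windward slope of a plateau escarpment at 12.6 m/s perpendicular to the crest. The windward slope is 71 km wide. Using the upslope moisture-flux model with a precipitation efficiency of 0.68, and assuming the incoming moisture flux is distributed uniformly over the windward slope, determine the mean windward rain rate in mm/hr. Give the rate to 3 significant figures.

Incoming column moisture flux per unit ridge length: F = V × PW = 12.6 × 54.5 = 686.7 mm·m/s.
Spread over the 71 km slope with efficiency ε = 0.68: R = ε·F/W = 0.68 × 686.7 / 71000 m = 6.577e-03 mm/s.
R = 6.577e-03 × 3600 = 23.7 mm/hr.

R ≈ 23.7 mm/hr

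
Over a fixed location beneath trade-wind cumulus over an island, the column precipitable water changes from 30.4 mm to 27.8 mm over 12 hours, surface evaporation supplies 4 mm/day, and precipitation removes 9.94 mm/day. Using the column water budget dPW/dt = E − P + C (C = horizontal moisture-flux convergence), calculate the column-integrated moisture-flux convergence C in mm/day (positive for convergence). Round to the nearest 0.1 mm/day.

C ≈ 0.7 mm/day

dPW/dt = (27.8 − 30.4) mm / (12/24 day) = -5.200 mm/day.
C = dPW/dt − E + P = (-5.200) − 4 + 9.94 = 0.7 mm/day.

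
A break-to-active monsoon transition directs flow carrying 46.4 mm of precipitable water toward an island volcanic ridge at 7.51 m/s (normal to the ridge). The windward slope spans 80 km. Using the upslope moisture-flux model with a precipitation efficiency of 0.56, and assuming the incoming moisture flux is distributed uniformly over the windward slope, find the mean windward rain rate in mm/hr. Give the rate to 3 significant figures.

Incoming column moisture flux per unit ridge length: F = V × PW = 7.51 × 46.4 = 348.464 mm·m/s.
Spread over the 80 km slope with efficiency ε = 0.56: R = ε·F/W = 0.56 × 348.464 / 80000 m = 2.439e-03 mm/s.
R = 2.439e-03 × 3600 = 8.78 mm/hr.

R ≈ 8.78 mm/hr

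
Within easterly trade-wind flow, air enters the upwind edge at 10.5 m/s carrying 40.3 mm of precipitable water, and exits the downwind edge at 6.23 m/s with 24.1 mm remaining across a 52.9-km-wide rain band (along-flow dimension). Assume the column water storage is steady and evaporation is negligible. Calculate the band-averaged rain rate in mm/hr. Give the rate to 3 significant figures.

R ≈ 18.6 mm/hr

Column moisture flux per unit crosswind length is F = V × PW.
Inflow: F_in = 10.5 × 40.3 = 423.15 mm·m/s
Outflow: F_out = 6.23 × 24.1 = 150.143 mm·m/s
Steady-state rate R = (F_in − F_out)/L = (423.15 − 150.143) / 52900 m = 5.161e-03 mm/s.
R = 5.161e-03 × 3600 = 18.6 mm/hr.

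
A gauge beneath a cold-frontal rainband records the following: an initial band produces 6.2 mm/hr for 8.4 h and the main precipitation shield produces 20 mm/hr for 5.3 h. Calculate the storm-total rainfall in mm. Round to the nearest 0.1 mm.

total ≈ 158.1 mm

Total = Σ Rᵢ Δtᵢ = 6.2 × 8.4 + 20 × 5.3
      = 52.08 + 106 = 158.1 mm.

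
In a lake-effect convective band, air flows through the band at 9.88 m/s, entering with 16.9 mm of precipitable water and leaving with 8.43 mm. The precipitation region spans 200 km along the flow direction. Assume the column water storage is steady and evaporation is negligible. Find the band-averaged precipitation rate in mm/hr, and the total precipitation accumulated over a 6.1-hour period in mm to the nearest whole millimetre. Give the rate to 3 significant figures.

Column moisture flux per unit crosswind length is F = V × PW.
Inflow: F_in = 9.88 × 16.9 = 166.972 mm·m/s
Outflow: F_out = 9.88 × 8.43 = 83.2884 mm·m/s
Steady-state rate R = (F_in − F_out)/L = (166.972 − 83.2884) / 200000 m = 4.184e-04 mm/s.
R = 4.184e-04 × 3600 = 1.51 mm/hr.
Over 6.1 h: total = 1.51 × 6.1 = 9.211 ≈ 9 mm.

R ≈ 1.51 mm/hr; total ≈ 9 mm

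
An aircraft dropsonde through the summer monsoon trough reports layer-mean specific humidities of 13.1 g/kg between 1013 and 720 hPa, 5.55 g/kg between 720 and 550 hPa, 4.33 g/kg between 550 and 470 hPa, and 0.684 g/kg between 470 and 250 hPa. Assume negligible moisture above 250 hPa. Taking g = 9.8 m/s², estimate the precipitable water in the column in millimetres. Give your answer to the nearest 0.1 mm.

Precipitable water is the column-integrated vapour mass per unit area: PW = (1/g) Σ q̄ Δp, with q in kg/kg and Δp in Pa (1 kg/m² of water = 1 mm).
Layer 1013–720 hPa: Δp = 293 hPa = 29300 Pa, q̄ = 0.0131 kg/kg → 0.0131 × 29300 / 9.8 = 39.17 mm
Layer 720–550 hPa: Δp = 170 hPa = 17000 Pa, q̄ = 0.00555 kg/kg → 0.00555 × 17000 / 9.8 = 9.63 mm
Layer 550–470 hPa: Δp = 80 hPa = 8000 Pa, q̄ = 0.00433 kg/kg → 0.00433 × 8000 / 9.8 = 3.53 mm
Layer 470–250 hPa: Δp = 220 hPa = 22000 Pa, q̄ = 0.000684 kg/kg → 0.000684 × 22000 / 9.8 = 1.54 mm
PW = 39.17 + 9.63 + 3.53 + 1.54 = 53.87 ≈ 53.9 mm.

PW ≈ 53.9 mm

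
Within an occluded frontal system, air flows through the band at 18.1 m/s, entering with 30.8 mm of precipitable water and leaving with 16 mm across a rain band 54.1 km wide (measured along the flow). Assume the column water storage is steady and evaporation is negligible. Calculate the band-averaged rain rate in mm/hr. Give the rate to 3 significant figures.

R ≈ 17.8 mm/hr

Column moisture flux per unit crosswind length is F = V × PW.
Inflow: F_in = 18.1 × 30.8 = 557.48 mm·m/s
Outflow: F_out = 18.1 × 16 = 289.6 mm·m/s
Steady-state rate R = (F_in − F_out)/L = (557.48 − 289.6) / 54100 m = 4.952e-03 mm/s.
R = 4.952e-03 × 3600 = 17.8 mm/hr.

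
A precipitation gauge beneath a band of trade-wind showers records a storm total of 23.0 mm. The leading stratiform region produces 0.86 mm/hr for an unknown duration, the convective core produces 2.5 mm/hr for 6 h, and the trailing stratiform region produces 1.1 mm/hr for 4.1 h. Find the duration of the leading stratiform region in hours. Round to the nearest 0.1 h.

Known phases: 2.5 × 6 + 1.1 × 4.1 = 15 + 4.51 = 19.51 mm.
Remaining depth = 23.0 − 19.51 = 3.49 mm.
Duration = 3.49 / 0.86 = 4.1 h.

duration ≈ 4.1 h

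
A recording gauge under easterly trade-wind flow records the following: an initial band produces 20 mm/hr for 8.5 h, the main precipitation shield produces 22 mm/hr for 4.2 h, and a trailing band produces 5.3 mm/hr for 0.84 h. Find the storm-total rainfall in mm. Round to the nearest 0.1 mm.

total ≈ 266.9 mm

Total = Σ Rᵢ Δtᵢ = 20 × 8.5 + 22 × 4.2 + 5.3 × 0.84
      = 170 + 92.4 + 4.452 = 266.9 mm.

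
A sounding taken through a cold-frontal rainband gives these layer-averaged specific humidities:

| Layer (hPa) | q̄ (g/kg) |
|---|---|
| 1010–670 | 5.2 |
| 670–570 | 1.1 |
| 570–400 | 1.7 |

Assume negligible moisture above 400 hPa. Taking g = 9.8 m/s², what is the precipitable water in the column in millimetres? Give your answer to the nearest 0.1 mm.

Precipitable water is the column-integrated vapour mass per unit area: PW = (1/g) Σ q̄ Δp, with q in kg/kg and Δp in Pa (1 kg/m² of water = 1 mm).
Layer 1010–670 hPa: Δp = 340 hPa = 34000 Pa, q̄ = 0.0052 kg/kg → 0.0052 × 34000 / 9.8 = 18.04 mm
Layer 670–570 hPa: Δp = 100 hPa = 10000 Pa, q̄ = 0.0011 kg/kg → 0.0011 × 10000 / 9.8 = 1.12 mm
Layer 570–400 hPa: Δp = 170 hPa = 17000 Pa, q̄ = 0.0017 kg/kg → 0.0017 × 17000 / 9.8 = 2.95 mm
PW = 18.04 + 1.12 + 2.95 = 22.11 ≈ 22.1 mm.

PW ≈ 22.1 mm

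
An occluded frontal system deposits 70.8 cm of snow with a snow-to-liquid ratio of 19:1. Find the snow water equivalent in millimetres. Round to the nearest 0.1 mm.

SWE ≈ 37.3 mm

SWE = snow depth / ratio = 70.8 cm / 19 = 3.726 cm = 37.3 mm.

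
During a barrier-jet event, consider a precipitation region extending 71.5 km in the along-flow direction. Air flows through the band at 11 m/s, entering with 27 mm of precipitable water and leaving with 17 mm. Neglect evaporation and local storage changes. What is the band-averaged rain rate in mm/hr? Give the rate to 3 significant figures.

R ≈ 5.54 mm/hr

Column moisture flux per unit crosswind length is F = V × PW.
Inflow: F_in = 11 × 27 = 297 mm·m/s
Outflow: F_out = 11 × 17 = 187 mm·m/s
Steady-state rate R = (F_in − F_out)/L = (297 − 187) / 71500 m = 1.538e-03 mm/s.
R = 1.538e-03 × 3600 = 5.54 mm/hr.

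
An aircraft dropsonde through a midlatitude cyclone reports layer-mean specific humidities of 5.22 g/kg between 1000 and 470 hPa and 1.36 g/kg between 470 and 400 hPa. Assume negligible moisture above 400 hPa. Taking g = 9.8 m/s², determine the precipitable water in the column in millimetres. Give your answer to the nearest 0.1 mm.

Precipitable water is the column-integrated vapour mass per unit area: PW = (1/g) Σ q̄ Δp, with q in kg/kg and Δp in Pa (1 kg/m² of water = 1 mm).
Layer 1000–470 hPa: Δp = 530 hPa = 53000 Pa, q̄ = 0.00522 kg/kg → 0.00522 × 53000 / 9.8 = 28.23 mm
Layer 470–400 hPa: Δp = 70 hPa = 7000 Pa, q̄ = 0.00136 kg/kg → 0.00136 × 7000 / 9.8 = 0.97 mm
PW = 28.23 + 0.97 = 29.20 ≈ 29.2 mm.

PW ≈ 29.2 mm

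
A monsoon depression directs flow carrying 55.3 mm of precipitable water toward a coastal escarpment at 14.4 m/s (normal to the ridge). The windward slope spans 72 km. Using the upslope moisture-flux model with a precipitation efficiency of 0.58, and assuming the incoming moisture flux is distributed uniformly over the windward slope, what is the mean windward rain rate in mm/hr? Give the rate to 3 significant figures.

Incoming column moisture flux per unit ridge length: F = V × PW = 14.4 × 55.3 = 796.32 mm·m/s.
Spread over the 72 km slope with efficiency ε = 0.58: R = ε·F/W = 0.58 × 796.32 / 72000 m = 6.415e-03 mm/s.
R = 6.415e-03 × 3600 = 23.1 mm/hr.

R ≈ 23.1 mm/hr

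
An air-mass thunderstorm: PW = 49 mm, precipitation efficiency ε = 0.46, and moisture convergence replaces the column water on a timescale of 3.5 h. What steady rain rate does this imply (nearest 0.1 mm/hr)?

R ≈ 6.4 mm/hr

Each overturning extracts ε × PW = 0.46 × 49 = 22.54 mm.
Rate = ε·PW / τ = 22.54 / 3.5 h = 6.4 mm/hr.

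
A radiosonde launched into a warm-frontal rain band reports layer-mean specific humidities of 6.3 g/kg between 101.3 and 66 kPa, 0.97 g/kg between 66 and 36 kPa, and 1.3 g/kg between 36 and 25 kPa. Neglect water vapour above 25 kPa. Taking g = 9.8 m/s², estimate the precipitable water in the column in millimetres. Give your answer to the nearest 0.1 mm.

PW ≈ 27.1 mm

Precipitable water is the column-integrated vapour mass per unit area: PW = (1/g) Σ q̄ Δp, with q in kg/kg and Δp in Pa (1 kg/m² of water = 1 mm).
Layer 101.3–66 kPa: Δp = 353 hPa = 35300 Pa, q̄ = 0.0063 kg/kg → 0.0063 × 35300 / 9.8 = 22.69 mm
Layer 66–36 kPa: Δp = 300 hPa = 30000 Pa, q̄ = 0.00097 kg/kg → 0.00097 × 30000 / 9.8 = 2.97 mm
Layer 36–25 kPa: Δp = 110 hPa = 11000 Pa, q̄ = 0.0013 kg/kg → 0.0013 × 11000 / 9.8 = 1.46 mm
PW = 22.69 + 2.97 + 1.46 = 27.12 ≈ 27.1 mm.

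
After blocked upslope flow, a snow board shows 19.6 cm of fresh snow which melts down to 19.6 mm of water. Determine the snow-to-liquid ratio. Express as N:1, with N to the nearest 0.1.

ratio ≈ 10.0

Ratio = snow depth / SWE = 196 mm / 19.6 mm = 10.0, i.e. 10.0:1.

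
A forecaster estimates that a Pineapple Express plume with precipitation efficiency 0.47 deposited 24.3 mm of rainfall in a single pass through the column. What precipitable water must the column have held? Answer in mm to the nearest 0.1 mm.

PW ≈ 51.7 mm

PW = rainfall / ε = 24.3 / 0.47 = 51.7 mm.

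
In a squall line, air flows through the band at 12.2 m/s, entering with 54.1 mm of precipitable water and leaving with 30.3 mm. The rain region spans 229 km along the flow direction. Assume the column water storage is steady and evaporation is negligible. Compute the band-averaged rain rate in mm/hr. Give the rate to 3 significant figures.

Column moisture flux per unit crosswind length is F = V × PW.
Inflow: F_in = 12.2 × 54.1 = 660.02 mm·m/s
Outflow: F_out = 12.2 × 30.3 = 369.66 mm·m/s
Steady-state rate R = (F_in − F_out)/L = (660.02 − 369.66) / 229000 m = 1.268e-03 mm/s.
R = 1.268e-03 × 3600 = 4.56 mm/hr.

R ≈ 4.56 mm/hr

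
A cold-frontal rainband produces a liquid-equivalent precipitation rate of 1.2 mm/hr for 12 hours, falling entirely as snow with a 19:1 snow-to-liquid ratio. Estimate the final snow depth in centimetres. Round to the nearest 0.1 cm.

snow depth ≈ 27.4 cm

Liquid-equivalent depth = 1.2 × 12 = 14.4 mm.
Snow depth = 14.4 mm × 19 = 273.6 mm = 27.4 cm.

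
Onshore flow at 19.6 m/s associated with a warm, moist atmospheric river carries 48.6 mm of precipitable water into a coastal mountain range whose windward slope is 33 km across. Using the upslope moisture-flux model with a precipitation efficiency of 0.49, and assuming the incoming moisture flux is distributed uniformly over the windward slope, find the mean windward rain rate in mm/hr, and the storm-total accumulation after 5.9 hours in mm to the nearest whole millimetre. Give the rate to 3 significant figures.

Incoming column moisture flux per unit ridge length: F = V × PW = 19.6 × 48.6 = 952.56 mm·m/s.
Spread over the 33 km slope with efficiency ε = 0.49: R = ε·F/W = 0.49 × 952.56 / 33000 m = 1.414e-02 mm/s.
R = 1.414e-02 × 3600 = 50.9 mm/hr.
Over 5.9 h: total = 50.9 × 5.9 = 300.31 ≈ 300 mm.

R ≈ 50.9 mm/hr; total ≈ 300 mm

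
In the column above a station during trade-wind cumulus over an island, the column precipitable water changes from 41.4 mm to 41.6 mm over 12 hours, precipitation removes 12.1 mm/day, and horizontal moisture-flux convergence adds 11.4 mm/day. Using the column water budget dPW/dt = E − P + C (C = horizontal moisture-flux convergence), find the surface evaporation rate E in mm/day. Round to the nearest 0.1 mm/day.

dPW/dt = (41.6 − 41.4) mm / (12/24 day) = +0.400 mm/day.
E = dPW/dt + P − C = (+0.400) + 12.1 − (11.4) = 1.1 mm/day.

E ≈ 1.1 mm/day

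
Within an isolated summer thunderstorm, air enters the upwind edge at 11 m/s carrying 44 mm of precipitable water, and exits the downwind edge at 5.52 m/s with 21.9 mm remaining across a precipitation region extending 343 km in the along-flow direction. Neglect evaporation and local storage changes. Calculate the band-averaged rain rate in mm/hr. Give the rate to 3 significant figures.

R ≈ 3.81 mm/hr

Column moisture flux per unit crosswind length is F = V × PW.
Inflow: F_in = 11 × 44 = 484 mm·m/s
Outflow: F_out = 5.52 × 21.9 = 120.888 mm·m/s
Steady-state rate R = (F_in − F_out)/L = (484 − 120.888) / 343000 m = 1.059e-03 mm/s.
R = 1.059e-03 × 3600 = 3.81 mm/hr.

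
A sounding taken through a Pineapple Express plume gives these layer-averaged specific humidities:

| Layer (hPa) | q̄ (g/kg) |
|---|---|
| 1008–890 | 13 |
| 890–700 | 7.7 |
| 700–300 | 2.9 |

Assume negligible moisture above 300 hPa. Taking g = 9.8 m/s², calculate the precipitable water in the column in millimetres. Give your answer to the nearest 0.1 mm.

PW ≈ 42.4 mm

Precipitable water is the column-integrated vapour mass per unit area: PW = (1/g) Σ q̄ Δp, with q in kg/kg and Δp in Pa (1 kg/m² of water = 1 mm).
Layer 1008–890 hPa: Δp = 118 hPa = 11800 Pa, q̄ = 0.013 kg/kg → 0.013 × 11800 / 9.8 = 15.65 mm
Layer 890–700 hPa: Δp = 190 hPa = 19000 Pa, q̄ = 0.0077 kg/kg → 0.0077 × 19000 / 9.8 = 14.93 mm
Layer 700–300 hPa: Δp = 400 hPa = 40000 Pa, q̄ = 0.0029 kg/kg → 0.0029 × 40000 / 9.8 = 11.84 mm
PW = 15.65 + 14.93 + 11.84 = 42.42 ≈ 42.4 mm.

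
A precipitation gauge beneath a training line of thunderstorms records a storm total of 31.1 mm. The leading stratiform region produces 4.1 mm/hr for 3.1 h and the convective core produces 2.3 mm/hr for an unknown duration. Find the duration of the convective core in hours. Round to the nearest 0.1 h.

Known phases: 4.1 × 3.1 = 12.71 mm.
Remaining depth = 31.1 − 12.71 = 18.39 mm.
Duration = 18.39 / 2.3 = 8.0 h.

duration ≈ 8.0 h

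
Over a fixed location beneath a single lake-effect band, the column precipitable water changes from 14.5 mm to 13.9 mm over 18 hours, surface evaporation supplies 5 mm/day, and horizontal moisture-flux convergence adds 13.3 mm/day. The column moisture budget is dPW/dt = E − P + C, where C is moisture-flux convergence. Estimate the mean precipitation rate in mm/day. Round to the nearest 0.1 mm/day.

dPW/dt = (13.9 − 14.5) mm / (18/24 day) = -0.800 mm/day.
P = E + C − dPW/dt = 5 + (13.3) − (-0.800) = 19.1 mm/day.

P ≈ 19.1 mm/day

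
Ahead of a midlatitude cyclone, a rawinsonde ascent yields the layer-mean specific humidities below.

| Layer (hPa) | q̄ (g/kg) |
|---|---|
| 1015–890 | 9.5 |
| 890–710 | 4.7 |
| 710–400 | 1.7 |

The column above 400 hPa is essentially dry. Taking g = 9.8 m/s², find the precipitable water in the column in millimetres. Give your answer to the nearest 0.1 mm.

PW ≈ 26.1 mm

Precipitable water is the column-integrated vapour mass per unit area: PW = (1/g) Σ q̄ Δp, with q in kg/kg and Δp in Pa (1 kg/m² of water = 1 mm).
Layer 1015–890 hPa: Δp = 125 hPa = 12500 Pa, q̄ = 0.0095 kg/kg → 0.0095 × 12500 / 9.8 = 12.12 mm
Layer 890–710 hPa: Δp = 180 hPa = 18000 Pa, q̄ = 0.0047 kg/kg → 0.0047 × 18000 / 9.8 = 8.63 mm
Layer 710–400 hPa: Δp = 310 hPa = 31000 Pa, q̄ = 0.0017 kg/kg → 0.0017 × 31000 / 9.8 = 5.38 mm
PW = 12.12 + 8.63 + 5.38 = 26.13 ≈ 26.1 mm.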